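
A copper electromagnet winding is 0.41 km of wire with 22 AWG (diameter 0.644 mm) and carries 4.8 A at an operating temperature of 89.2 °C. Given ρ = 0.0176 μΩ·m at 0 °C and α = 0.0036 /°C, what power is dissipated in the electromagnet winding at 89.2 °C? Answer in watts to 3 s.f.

ρ = 0.0176 μΩ·m = 1.76×10^-8 Ω·m
A = π(0.644/2 mm)² = π(3.2200e-04 m)² = 3.257e-07 m²
R₍0₎ = ρL/A = (1.76×10^-8)(410)/(3.257e-07) = 22.15 Ω
R₍89.2₎ = R₍0₎(1 + αΔT) = 22.15 × (1 + 0.0036×89.2) = 29.27 Ω
P = I²R = (4.8)² × 29.27 = 674 W

674 W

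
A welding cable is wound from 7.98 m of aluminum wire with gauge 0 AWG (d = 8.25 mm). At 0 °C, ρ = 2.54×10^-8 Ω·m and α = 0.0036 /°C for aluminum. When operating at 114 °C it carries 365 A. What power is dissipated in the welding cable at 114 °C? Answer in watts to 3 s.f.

712 W

A = π(8.25/2 mm)² = π(4.1250e-03 m)² = 5.346e-05 m²
R₍0₎ = ρL/A = (2.54×10^-8)(7.98)/(5.346e-05) = 0.003792 Ω
R₍114₎ = R₍0₎(1 + αΔT) = 0.003792 × (1 + 0.0036×114) = 0.005348 Ω
P = I²R = (365)² × 0.005348 = 712 W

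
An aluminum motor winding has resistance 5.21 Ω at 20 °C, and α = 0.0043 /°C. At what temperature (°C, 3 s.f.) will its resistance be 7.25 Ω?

111 °C

R = R₀(1 + α(T − T₀)) ⇒ T = T₀ + (R/R₀ − 1)/α
T = 20 + (7.25/5.21 − 1)/0.0043 = 20 + (0.3916)/0.0043 = 111 °C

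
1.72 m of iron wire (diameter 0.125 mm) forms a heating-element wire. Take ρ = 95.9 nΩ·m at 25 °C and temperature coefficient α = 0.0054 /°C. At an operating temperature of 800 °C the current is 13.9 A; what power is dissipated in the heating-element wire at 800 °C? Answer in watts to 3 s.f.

ρ = 95.9 nΩ·m = 9.59×10^-8 Ω·m
A = π(d/2)² = π(6.2500e-05 m)² = 1.227e-08 m²
R₍25₎ = ρL/A = (9.59×10^-8)(1.72)/(1.227e-08) = 13.44 Ω
R₍800₎ = R₍25₎(1 + αΔT) = 13.44 × (1 + 0.0054×775) = 69.69 Ω
P = I²R = (13.9)² × 69.69 = 13500 W

13500 W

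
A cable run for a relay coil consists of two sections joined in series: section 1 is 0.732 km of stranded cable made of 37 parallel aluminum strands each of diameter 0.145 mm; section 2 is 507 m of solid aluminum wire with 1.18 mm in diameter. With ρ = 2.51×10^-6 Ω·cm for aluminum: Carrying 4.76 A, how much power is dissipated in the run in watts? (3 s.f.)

ρ = 2.51×10^-6 Ω·cm = 2.51×10^-8 Ω·m
Section 1: A_strand = π(7.2500e-05)² = 1.651e-08 m²; R₁ = ρL/(N·A_s) = (2.51×10^-8)(732)/(37×1.651e-08) = 30.07 Ω
Section 2: A = π(d/2)² = π(5.9000e-04 m)² = 1.094e-06 m²
R₂ = (2.51×10^-8)(507)/(1.094e-06) = 11.64 Ω
R = R₁ + R₂ = 41.71 Ω
P = I²R = (4.76)² × 41.71 = 945 W

945 W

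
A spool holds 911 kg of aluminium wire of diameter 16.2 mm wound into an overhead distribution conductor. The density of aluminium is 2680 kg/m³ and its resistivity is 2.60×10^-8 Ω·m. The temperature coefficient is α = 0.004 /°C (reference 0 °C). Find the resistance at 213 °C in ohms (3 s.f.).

A = π(d/2)² = π(8.1000e-03 m)² = 2.0612e-04 m²
L = m/(density·A) = 911/(2680×2.0612e-04) = 1649 m
R = ρL/A = (2.60×10^-8)(1649)/(2.0612e-04) = 0.208 Ω
R(213 °C) = 0.208 × (1 + 0.004×213) = 0.385 Ω

0.385 Ω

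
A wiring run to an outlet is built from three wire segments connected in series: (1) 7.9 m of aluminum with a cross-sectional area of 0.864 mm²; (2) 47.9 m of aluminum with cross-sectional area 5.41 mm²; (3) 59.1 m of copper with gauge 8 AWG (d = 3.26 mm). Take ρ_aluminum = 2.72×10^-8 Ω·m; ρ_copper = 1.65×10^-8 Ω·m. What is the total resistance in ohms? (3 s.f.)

Seg 1: A = 0.864 mm² = 8.640e-07 m²
R_1 = (2.72×10^-8)(7.9)/(8.640e-07) = 0.2487 Ω
Seg 2: A = 5.41 mm² = 5.410e-06 m²
R_2 = (2.72×10^-8)(47.9)/(5.410e-06) = 0.2408 Ω
Seg 3: A = π(3.26/2 mm)² = π(1.6300e-03 m)² = 8.347e-06 m²
R_3 = (1.65×10^-8)(59.1)/(8.347e-06) = 0.1168 Ω
R_total = R_1 + R_2 + R_3 = 0.606 Ω

0.606 Ω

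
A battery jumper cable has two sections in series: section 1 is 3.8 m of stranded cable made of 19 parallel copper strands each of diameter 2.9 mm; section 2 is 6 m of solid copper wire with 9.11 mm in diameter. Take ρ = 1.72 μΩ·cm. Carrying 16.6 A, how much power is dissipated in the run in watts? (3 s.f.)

ρ = 1.72 μΩ·cm = 1.72×10^-8 Ω·m
Section 1: A_strand = π(1.4500e-03)² = 6.605e-06 m²; R₁ = ρL/(N·A_s) = (1.72×10^-8)(3.8)/(19×6.605e-06) = 5.208×10^-4 Ω
Section 2: A = π(d/2)² = π(4.5550e-03 m)² = 6.518e-05 m²
R₂ = (1.72×10^-8)(6)/(6.518e-05) = 0.001583 Ω
R = R₁ + R₂ = 0.002104 Ω
P = I²R = (16.6)² × 0.002104 = 0.580 W

0.580 W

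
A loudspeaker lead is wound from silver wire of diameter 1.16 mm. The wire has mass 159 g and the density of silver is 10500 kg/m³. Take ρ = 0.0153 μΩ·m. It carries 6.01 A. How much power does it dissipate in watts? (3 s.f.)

7.49 W

ρ = 0.0153 μΩ·m = 1.53×10^-8 Ω·m
A = π(d/2)² = π(5.8000e-04 m)² = 1.0568e-06 m²
L = m/(density·A) = 0.159/(10500×1.0568e-06) = 14.33 m
R = ρL/A = (1.53×10^-8)(14.33)/(1.0568e-06) = 0.2074 Ω
P = I²R = (6.01)² × 0.2074 = 7.49 W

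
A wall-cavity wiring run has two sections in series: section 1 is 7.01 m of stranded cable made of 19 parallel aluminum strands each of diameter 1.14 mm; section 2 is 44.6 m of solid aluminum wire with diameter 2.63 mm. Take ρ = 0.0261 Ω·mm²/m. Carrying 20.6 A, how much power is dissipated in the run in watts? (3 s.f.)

94.9 W

ρ = 0.0261 Ω·mm²/m = 2.61×10^-8 Ω·m
Section 1: A_strand = π(5.7000e-04)² = 1.021e-06 m²; R₁ = ρL/(N·A_s) = (2.61×10^-8)(7.01)/(19×1.021e-06) = 0.009434 Ω
Section 2: A = π(d/2)² = π(1.3150e-03 m)² = 5.433e-06 m²
R₂ = (2.61×10^-8)(44.6)/(5.433e-06) = 0.2143 Ω
R = R₁ + R₂ = 0.2237 Ω
P = I²R = (20.6)² × 0.2237 = 94.9 W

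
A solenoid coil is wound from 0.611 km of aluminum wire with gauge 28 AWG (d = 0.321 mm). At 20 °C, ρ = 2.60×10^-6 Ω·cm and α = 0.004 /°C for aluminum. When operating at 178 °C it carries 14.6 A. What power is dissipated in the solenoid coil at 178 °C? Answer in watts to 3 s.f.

68300 W

ρ = 2.60×10^-6 Ω·cm = 2.60×10^-8 Ω·m
A = π(0.321/2 mm)² = π(1.6050e-04 m)² = 8.093e-08 m²
R₍20₎ = ρL/A = (2.60×10^-8)(611)/(8.093e-08) = 196.3 Ω
R₍178₎ = R₍20₎(1 + αΔT) = 196.3 × (1 + 0.004×158) = 320.4 Ω
P = I²R = (14.6)² × 320.4 = 68300 W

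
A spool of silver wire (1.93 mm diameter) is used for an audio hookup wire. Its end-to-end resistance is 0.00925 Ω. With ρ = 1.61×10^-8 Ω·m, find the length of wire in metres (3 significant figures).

A = π(d/2)² = π(9.6500e-04 m)² = 2.926e-06 m²
L = RA/ρ = (0.00925)(2.926e-06)/(1.61×10^-8) = 1.68 m

1.68 m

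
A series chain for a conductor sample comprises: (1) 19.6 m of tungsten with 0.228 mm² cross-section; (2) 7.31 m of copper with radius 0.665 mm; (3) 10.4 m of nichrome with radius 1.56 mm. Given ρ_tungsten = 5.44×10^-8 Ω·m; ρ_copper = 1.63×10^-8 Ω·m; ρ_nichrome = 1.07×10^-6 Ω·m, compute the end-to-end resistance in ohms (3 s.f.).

6.22 Ω

Seg 1: A = 0.228 mm² = 2.280e-07 m²
R_1 = (5.44×10^-8)(19.6)/(2.280e-07) = 4.676 Ω
Seg 2: A = πr² = π(6.6500e-04 m)² = 1.389e-06 m²
R_2 = (1.63×10^-8)(7.31)/(1.389e-06) = 0.08577 Ω
Seg 3: A = πr² = π(1.5600e-03 m)² = 7.645e-06 m²
R_3 = (1.07×10^-6)(10.4)/(7.645e-06) = 1.456 Ω
R_total = R_1 + R_2 + R_3 = 6.22 Ω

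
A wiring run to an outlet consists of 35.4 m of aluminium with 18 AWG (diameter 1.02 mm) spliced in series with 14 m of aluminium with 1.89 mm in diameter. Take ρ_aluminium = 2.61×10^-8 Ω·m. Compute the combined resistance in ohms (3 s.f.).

Segment 1: A = π(1.02/2 mm)² = π(5.1000e-04 m)² = 8.171e-07 m²
R₁ = ρL/A = (2.61×10^-8)(35.4)/(8.171e-07) = 1.131 Ω
Segment 2: A = π(d/2)² = π(9.4500e-04 m)² = 2.806e-06 m²
R₂ = (2.61×10^-8)(14)/(2.806e-06) = 0.1302 Ω
R = R₁ + R₂ = 1.26 Ω

1.26 Ω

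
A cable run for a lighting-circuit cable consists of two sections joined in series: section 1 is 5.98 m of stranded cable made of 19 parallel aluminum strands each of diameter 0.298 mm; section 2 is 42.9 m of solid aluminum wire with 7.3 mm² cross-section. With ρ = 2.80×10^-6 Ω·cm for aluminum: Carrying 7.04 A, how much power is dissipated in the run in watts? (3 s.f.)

14.4 W

ρ = 2.80×10^-6 Ω·cm = 2.80×10^-8 Ω·m
Section 1: A_strand = π(1.4900e-04)² = 6.975e-08 m²; R₁ = ρL/(N·A_s) = (2.80×10^-8)(5.98)/(19×6.975e-08) = 0.1264 Ω
Section 2: A = 7.3 mm² = 7.300e-06 m²
R₂ = (2.80×10^-8)(42.9)/(7.300e-06) = 0.1645 Ω
R = R₁ + R₂ = 0.2909 Ω
P = I²R = (7.04)² × 0.2909 = 14.4 W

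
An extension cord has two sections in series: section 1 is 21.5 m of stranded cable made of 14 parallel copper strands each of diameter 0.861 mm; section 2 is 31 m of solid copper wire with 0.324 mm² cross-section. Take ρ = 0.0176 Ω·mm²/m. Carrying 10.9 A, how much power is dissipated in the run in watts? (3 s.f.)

ρ = 0.0176 Ω·mm²/m = 1.76×10^-8 Ω·m
Section 1: A_strand = π(4.3050e-04)² = 5.822e-07 m²; R₁ = ρL/(N·A_s) = (1.76×10^-8)(21.5)/(14×5.822e-07) = 0.04642 Ω
Section 2: A = 0.324 mm² = 3.240e-07 m²
R₂ = (1.76×10^-8)(31)/(3.240e-07) = 1.684 Ω
R = R₁ + R₂ = 1.73 Ω
P = I²R = (10.9)² × 1.73 = 206 W

206 W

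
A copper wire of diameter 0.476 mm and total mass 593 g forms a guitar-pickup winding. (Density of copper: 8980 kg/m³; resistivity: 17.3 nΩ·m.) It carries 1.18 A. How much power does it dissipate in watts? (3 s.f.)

ρ = 17.3 nΩ·m = 1.73×10^-8 Ω·m
A = π(d/2)² = π(2.3800e-04 m)² = 1.7795e-07 m²
L = m/(density·A) = 0.593/(8980×1.7795e-07) = 371.1 m
R = ρL/A = (1.73×10^-8)(371.1)/(1.7795e-07) = 36.08 Ω
P = I²R = (1.18)² × 36.08 = 50.2 W

50.2 W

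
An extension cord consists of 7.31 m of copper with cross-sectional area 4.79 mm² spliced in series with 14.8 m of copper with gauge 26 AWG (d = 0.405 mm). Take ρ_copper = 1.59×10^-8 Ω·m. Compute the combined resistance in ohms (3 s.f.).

Segment 1: A = 4.79 mm² = 4.790e-06 m²
R₁ = ρL/A = (1.59×10^-8)(7.31)/(4.790e-06) = 0.02426 Ω
Segment 2: A = π(0.405/2 mm)² = π(2.0250e-04 m)² = 1.288e-07 m²
R₂ = (1.59×10^-8)(14.8)/(1.288e-07) = 1.827 Ω
R = R₁ + R₂ = 1.85 Ω

1.85 Ω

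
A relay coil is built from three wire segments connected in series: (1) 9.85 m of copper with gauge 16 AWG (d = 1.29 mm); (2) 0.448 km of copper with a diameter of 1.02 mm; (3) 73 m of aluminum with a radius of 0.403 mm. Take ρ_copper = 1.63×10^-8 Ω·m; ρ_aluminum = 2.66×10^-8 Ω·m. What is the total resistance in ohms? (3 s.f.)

12.9 Ω

Seg 1: A = π(1.29/2 mm)² = π(6.4500e-04 m)² = 1.307e-06 m²
R_1 = (1.63×10^-8)(9.85)/(1.307e-06) = 0.1228 Ω
Seg 2: A = π(d/2)² = π(5.1000e-04 m)² = 8.171e-07 m²
R_2 = (1.63×10^-8)(448)/(8.171e-07) = 8.937 Ω
Seg 3: A = πr² = π(4.0300e-04 m)² = 5.102e-07 m²
R_3 = (2.66×10^-8)(73)/(5.102e-07) = 3.806 Ω
R_total = R_1 + R_2 + R_3 = 12.9 Ω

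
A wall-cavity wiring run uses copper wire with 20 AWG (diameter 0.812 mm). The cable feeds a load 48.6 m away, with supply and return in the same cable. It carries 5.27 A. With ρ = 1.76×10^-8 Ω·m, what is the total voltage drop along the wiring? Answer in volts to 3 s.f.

A = π(0.812/2 mm)² = π(4.0600e-04 m)² = 5.178e-07 m²
Total conductor length (both ways) L = 2 × 48.6 = 97.2 m
R = ρL/A = (1.76×10^-8)(97.2)/(5.178e-07) = 3.304 Ω
V = IR = 5.27 × 3.304 = 17.4 V

17.4 V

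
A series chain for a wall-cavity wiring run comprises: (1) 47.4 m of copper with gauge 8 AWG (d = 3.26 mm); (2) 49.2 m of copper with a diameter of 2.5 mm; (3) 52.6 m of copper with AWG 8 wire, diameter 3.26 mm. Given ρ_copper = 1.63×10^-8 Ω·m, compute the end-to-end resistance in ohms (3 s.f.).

Seg 1: A = π(3.26/2 mm)² = π(1.6300e-03 m)² = 8.347e-06 m²
R_1 = (1.63×10^-8)(47.4)/(8.347e-06) = 0.09256 Ω
Seg 2: A = π(d/2)² = π(1.2500e-03 m)² = 4.909e-06 m²
R_2 = (1.63×10^-8)(49.2)/(4.909e-06) = 0.1634 Ω
Seg 3: A = π(3.26/2 mm)² = π(1.6300e-03 m)² = 8.347e-06 m²
R_3 = (1.63×10^-8)(52.6)/(8.347e-06) = 0.1027 Ω
R_total = R_1 + R_2 + R_3 = 0.359 Ω

0.359 Ω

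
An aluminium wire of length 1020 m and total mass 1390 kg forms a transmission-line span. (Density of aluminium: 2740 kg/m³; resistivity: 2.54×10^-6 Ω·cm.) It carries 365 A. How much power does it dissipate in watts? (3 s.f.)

6940 W

ρ = 2.54×10^-6 Ω·cm = 2.54×10^-8 Ω·m
A = m/(density·L) = 1390/(2740×1020) = 4.9735e-04 m²
R = ρL/A = (2.54×10^-8)(1020)/(4.9735e-04) = 0.05209 Ω
P = I²R = (365)² × 0.05209 = 6940 W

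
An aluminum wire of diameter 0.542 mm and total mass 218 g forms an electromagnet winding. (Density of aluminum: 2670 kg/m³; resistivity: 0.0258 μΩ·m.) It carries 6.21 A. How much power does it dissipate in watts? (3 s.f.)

1530 W

ρ = 0.0258 μΩ·m = 2.58×10^-8 Ω·m
A = π(d/2)² = π(2.7100e-04 m)² = 2.3072e-07 m²
L = m/(density·A) = 0.218/(2670×2.3072e-07) = 353.9 m
R = ρL/A = (2.58×10^-8)(353.9)/(2.3072e-07) = 39.57 Ω
P = I²R = (6.21)² × 39.57 = 1530 W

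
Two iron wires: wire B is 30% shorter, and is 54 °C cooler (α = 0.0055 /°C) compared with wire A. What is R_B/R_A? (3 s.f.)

0.492

R ∝ ρL/d² with ρ ∝ (1+αΔT), so R_B/R_A = (1 − 30/100) × (1 − 0.0055×54)
= 0.7 × 0.703 = 0.492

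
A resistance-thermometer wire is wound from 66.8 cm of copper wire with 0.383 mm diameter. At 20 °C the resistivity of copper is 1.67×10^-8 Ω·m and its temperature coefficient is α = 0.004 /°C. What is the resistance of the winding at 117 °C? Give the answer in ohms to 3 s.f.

0.134 Ω

A = π(d/2)² = π(1.9150e-04 m)² = 1.152e-07 m²
R₍20°C₎ = ρL/A = (1.67×10^-8)(0.668)/(1.152e-07) = 0.09683 Ω
R = R₀(1 + αΔT) = 0.09683(1 + 0.004×97) = 0.134 Ω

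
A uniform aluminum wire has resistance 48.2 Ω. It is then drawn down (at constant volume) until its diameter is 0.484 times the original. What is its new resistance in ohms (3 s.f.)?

Volume constant ⇒ L' = L/r² with r = 0.484. R' = ρL'/A' = ρ(L/r²)/(πr²d₀²/4) = R/r⁴.
R' = 18.22 × 48.2 = 878 Ω

878 Ω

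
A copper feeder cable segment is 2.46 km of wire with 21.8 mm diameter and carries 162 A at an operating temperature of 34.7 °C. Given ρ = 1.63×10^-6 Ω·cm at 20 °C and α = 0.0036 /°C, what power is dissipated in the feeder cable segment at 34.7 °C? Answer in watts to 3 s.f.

ρ = 1.63×10^-6 Ω·cm = 1.63×10^-8 Ω·m
A = π(d/2)² = π(1.0900e-02 m)² = 3.733e-04 m²
R₍20₎ = ρL/A = (1.63×10^-8)(2460)/(3.733e-04) = 0.1074 Ω
R₍34.7₎ = R₍20₎(1 + αΔT) = 0.1074 × (1 + 0.0036×14.7) = 0.1131 Ω
P = I²R = (162)² × 0.1131 = 2970 W

2970 W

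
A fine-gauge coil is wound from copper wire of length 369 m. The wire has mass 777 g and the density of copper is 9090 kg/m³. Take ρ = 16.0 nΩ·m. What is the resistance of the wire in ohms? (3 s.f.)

ρ = 16.0 nΩ·m = 1.60×10^-8 Ω·m
A = m/(density·L) = 0.777/(9090×369) = 2.3165e-07 m²
R = ρL/A = (1.60×10^-8)(369)/(2.3165e-07) = 25.5 Ω

25.5 Ω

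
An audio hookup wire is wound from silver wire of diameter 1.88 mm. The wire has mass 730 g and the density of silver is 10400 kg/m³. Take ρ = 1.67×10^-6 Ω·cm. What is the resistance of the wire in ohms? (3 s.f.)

ρ = 1.67×10^-6 Ω·cm = 1.67×10^-8 Ω·m
A = π(d/2)² = π(9.4000e-04 m)² = 2.7759e-06 m²
L = m/(density·A) = 0.73/(10400×2.7759e-06) = 25.29 m
R = ρL/A = (1.67×10^-8)(25.29)/(2.7759e-06) = 0.152 Ω

0.152 Ω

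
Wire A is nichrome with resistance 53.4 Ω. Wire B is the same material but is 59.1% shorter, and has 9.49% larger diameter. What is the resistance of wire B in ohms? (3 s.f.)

18.2 Ω

R ∝ L/d², so R_B/R_A = (1 − 59.1/100) × (1 + 9.49/100)⁻²
= 0.409 × 0.8342 = 0.3412
R_B = 0.3412 × 53.4 = 18.2 Ω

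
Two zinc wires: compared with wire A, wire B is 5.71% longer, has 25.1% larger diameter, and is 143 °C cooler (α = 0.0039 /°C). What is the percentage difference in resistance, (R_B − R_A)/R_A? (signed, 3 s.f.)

R ∝ ρL/d² with ρ ∝ (1+αΔT), so R_B/R_A = (1 + 5.71/100) × (1 + 25.1/100)⁻² × (1 − 0.0039×143)
= 1.057 × 0.639 × 0.4423 = 0.2988
(R_B − R_A)/R_A = 0.2988 − 1 = -70.1%

-70.1%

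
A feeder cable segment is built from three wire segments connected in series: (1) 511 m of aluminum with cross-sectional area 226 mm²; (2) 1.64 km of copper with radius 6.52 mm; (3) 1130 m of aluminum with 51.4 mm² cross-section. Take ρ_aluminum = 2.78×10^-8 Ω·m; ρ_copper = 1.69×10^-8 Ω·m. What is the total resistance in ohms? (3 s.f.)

0.882 Ω

Seg 1: A = 226 mm² = 2.260e-04 m²
R_1 = (2.78×10^-8)(511)/(2.260e-04) = 0.06286 Ω
Seg 2: A = πr² = π(6.5200e-03 m)² = 1.336e-04 m²
R_2 = (1.69×10^-8)(1640)/(1.336e-04) = 0.2075 Ω
Seg 3: A = 51.4 mm² = 5.140e-05 m²
R_3 = (2.78×10^-8)(1130)/(5.140e-05) = 0.6112 Ω
R_total = R_1 + R_2 + R_3 = 0.882 Ω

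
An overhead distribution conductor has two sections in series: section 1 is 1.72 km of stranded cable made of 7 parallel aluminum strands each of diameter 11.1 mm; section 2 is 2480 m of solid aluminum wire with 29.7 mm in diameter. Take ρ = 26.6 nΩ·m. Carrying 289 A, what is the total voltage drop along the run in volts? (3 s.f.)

ρ = 26.6 nΩ·m = 2.66×10^-8 Ω·m
Section 1: A_strand = π(5.5500e-03)² = 9.677e-05 m²; R₁ = ρL/(N·A_s) = (2.66×10^-8)(1720)/(7×9.677e-05) = 0.06754 Ω
Section 2: A = π(d/2)² = π(1.4850e-02 m)² = 6.928e-04 m²
R₂ = (2.66×10^-8)(2480)/(6.928e-04) = 0.09522 Ω
R = R₁ + R₂ = 0.1628 Ω
V = IR = 289 × 0.1628 = 47.0 V

47.0 V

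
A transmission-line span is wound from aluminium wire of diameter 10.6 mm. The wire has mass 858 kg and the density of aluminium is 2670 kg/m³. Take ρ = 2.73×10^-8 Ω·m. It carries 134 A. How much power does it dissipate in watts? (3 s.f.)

A = π(d/2)² = π(5.3000e-03 m)² = 8.8247e-05 m²
L = m/(density·A) = 858/(2670×8.8247e-05) = 3641 m
R = ρL/A = (2.73×10^-8)(3641)/(8.8247e-05) = 1.127 Ω
P = I²R = (134)² × 1.127 = 20200 W

20200 W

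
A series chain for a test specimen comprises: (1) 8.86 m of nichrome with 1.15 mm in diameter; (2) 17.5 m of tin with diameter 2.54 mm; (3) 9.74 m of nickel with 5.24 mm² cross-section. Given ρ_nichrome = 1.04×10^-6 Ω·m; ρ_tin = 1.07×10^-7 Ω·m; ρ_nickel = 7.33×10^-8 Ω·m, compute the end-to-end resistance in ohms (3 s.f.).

Seg 1: A = π(d/2)² = π(5.7500e-04 m)² = 1.039e-06 m²
R_1 = (1.04×10^-6)(8.86)/(1.039e-06) = 8.871 Ω
Seg 2: A = π(d/2)² = π(1.2700e-03 m)² = 5.067e-06 m²
R_2 = (1.07×10^-7)(17.5)/(5.067e-06) = 0.3695 Ω
Seg 3: A = 5.24 mm² = 5.240e-06 m²
R_3 = (7.33×10^-8)(9.74)/(5.240e-06) = 0.1362 Ω
R_total = R_1 + R_2 + R_3 = 9.38 Ω

9.38 Ω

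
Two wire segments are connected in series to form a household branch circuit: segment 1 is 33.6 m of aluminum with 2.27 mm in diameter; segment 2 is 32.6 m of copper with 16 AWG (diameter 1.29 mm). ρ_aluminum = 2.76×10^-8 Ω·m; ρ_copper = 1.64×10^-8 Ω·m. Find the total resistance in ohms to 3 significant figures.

Segment 1: A = π(d/2)² = π(1.1350e-03 m)² = 4.047e-06 m²
R₁ = ρL/A = (2.76×10^-8)(33.6)/(4.047e-06) = 0.2291 Ω
Segment 2: A = π(1.29/2 mm)² = π(6.4500e-04 m)² = 1.307e-06 m²
R₂ = (1.64×10^-8)(32.6)/(1.307e-06) = 0.4091 Ω
R = R₁ + R₂ = 0.638 Ω

0.638 Ω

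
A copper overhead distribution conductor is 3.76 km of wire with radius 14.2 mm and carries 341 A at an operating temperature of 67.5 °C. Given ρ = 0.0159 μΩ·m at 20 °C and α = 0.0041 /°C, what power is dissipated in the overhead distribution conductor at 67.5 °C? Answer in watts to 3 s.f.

13100 W

ρ = 0.0159 μΩ·m = 1.59×10^-8 Ω·m
A = πr² = π(1.4200e-02 m)² = 6.335e-04 m²
R₍20₎ = ρL/A = (1.59×10^-8)(3760)/(6.335e-04) = 0.09438 Ω
R₍67.5₎ = R₍20₎(1 + αΔT) = 0.09438 × (1 + 0.0041×47.5) = 0.1128 Ω
P = I²R = (341)² × 0.1128 = 13100 W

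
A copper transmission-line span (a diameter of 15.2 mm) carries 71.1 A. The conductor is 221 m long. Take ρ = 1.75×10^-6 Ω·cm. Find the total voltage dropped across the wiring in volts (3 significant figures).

ρ = 1.75×10^-6 Ω·cm = 1.75×10^-8 Ω·m
A = π(d/2)² = π(7.6000e-03 m)² = 1.815e-04 m²
R = ρL/A = (1.75×10^-8)(221)/(1.815e-04) = 0.02131 Ω
V = IR = 71.1 × 0.02131 = 1.52 V

1.52 V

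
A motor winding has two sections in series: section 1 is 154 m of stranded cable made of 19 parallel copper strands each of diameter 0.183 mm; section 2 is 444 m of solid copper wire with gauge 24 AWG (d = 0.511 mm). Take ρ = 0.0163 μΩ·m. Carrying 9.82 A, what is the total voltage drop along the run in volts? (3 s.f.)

ρ = 0.0163 μΩ·m = 1.63×10^-8 Ω·m
Section 1: A_strand = π(9.1500e-05)² = 2.630e-08 m²; R₁ = ρL/(N·A_s) = (1.63×10^-8)(154)/(19×2.630e-08) = 5.023 Ω
Section 2: A = π(0.511/2 mm)² = π(2.5550e-04 m)² = 2.051e-07 m²
R₂ = (1.63×10^-8)(444)/(2.051e-07) = 35.29 Ω
R = R₁ + R₂ = 40.31 Ω
V = IR = 9.82 × 40.31 = 396 V

396 V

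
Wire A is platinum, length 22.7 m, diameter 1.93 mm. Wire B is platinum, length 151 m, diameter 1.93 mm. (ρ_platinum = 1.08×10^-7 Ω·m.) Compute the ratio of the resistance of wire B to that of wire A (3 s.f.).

R ∝ ρL/d², so R_B/R_A = (L_B/L_A)
= (151/22.7) = 6.65

6.65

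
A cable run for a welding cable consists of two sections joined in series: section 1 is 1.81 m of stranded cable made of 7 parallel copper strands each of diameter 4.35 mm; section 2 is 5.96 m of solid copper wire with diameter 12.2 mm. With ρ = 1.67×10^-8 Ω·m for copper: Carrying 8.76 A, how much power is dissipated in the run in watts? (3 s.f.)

Section 1: A_strand = π(2.1750e-03)² = 1.486e-05 m²; R₁ = ρL/(N·A_s) = (1.67×10^-8)(1.81)/(7×1.486e-05) = 2.906×10^-4 Ω
Section 2: A = π(d/2)² = π(6.1000e-03 m)² = 1.169e-04 m²
R₂ = (1.67×10^-8)(5.96)/(1.169e-04) = 8.514×10^-4 Ω
R = R₁ + R₂ = 0.001142 Ω
P = I²R = (8.76)² × 0.001142 = 0.0876 W

0.0876 W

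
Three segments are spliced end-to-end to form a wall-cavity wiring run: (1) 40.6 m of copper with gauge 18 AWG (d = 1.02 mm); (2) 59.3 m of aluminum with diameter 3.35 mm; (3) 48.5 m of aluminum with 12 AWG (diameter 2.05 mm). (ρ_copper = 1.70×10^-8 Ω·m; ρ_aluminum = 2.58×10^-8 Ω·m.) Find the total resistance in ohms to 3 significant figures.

Seg 1: A = π(1.02/2 mm)² = π(5.1000e-04 m)² = 8.171e-07 m²
R_1 = (1.70×10^-8)(40.6)/(8.171e-07) = 0.8447 Ω
Seg 2: A = π(d/2)² = π(1.6750e-03 m)² = 8.814e-06 m²
R_2 = (2.58×10^-8)(59.3)/(8.814e-06) = 0.1736 Ω
Seg 3: A = π(2.05/2 mm)² = π(1.0250e-03 m)² = 3.301e-06 m²
R_3 = (2.58×10^-8)(48.5)/(3.301e-06) = 0.3791 Ω
R_total = R_1 + R_2 + R_3 = 1.40 Ω

1.40 Ω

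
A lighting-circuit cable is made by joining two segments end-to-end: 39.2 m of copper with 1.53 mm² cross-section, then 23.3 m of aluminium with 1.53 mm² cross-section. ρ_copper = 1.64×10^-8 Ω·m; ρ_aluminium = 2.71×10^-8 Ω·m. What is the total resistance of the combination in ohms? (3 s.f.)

0.833 Ω

Segment 1: A = 1.53 mm² = 1.530e-06 m²
R₁ = ρL/A = (1.64×10^-8)(39.2)/(1.530e-06) = 0.4202 Ω
R₂ = (2.71×10^-8)(23.3)/(1.530e-06) = 0.4127 Ω
R = R₁ + R₂ = 0.833 Ω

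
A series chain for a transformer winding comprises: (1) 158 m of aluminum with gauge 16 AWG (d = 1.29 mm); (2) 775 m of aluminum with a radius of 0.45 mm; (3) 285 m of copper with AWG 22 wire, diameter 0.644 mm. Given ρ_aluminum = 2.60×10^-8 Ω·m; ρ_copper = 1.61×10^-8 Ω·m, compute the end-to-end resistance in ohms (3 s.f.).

48.9 Ω

Seg 1: A = π(1.29/2 mm)² = π(6.4500e-04 m)² = 1.307e-06 m²
R_1 = (2.60×10^-8)(158)/(1.307e-06) = 3.143 Ω
Seg 2: A = πr² = π(4.5000e-04 m)² = 6.362e-07 m²
R_2 = (2.60×10^-8)(775)/(6.362e-07) = 31.67 Ω
Seg 3: A = π(0.644/2 mm)² = π(3.2200e-04 m)² = 3.257e-07 m²
R_3 = (1.61×10^-8)(285)/(3.257e-07) = 14.09 Ω
R_total = R_1 + R_2 + R_3 = 48.9 Ω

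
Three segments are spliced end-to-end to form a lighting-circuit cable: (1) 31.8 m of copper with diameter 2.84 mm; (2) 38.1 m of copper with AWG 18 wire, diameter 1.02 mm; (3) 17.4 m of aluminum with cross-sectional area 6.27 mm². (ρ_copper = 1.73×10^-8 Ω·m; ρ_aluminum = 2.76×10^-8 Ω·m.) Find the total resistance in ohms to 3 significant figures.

0.970 Ω

Seg 1: A = π(d/2)² = π(1.4200e-03 m)² = 6.335e-06 m²
R_1 = (1.73×10^-8)(31.8)/(6.335e-06) = 0.08685 Ω
Seg 2: A = π(1.02/2 mm)² = π(5.1000e-04 m)² = 8.171e-07 m²
R_2 = (1.73×10^-8)(38.1)/(8.171e-07) = 0.8066 Ω
Seg 3: A = 6.27 mm² = 6.270e-06 m²
R_3 = (2.76×10^-8)(17.4)/(6.270e-06) = 0.07659 Ω
R_total = R_1 + R_2 + R_3 = 0.970 Ω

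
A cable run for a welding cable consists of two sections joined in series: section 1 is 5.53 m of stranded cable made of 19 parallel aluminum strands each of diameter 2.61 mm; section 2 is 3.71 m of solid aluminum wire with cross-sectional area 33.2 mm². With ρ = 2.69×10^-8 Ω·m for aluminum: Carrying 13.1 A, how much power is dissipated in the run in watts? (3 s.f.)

Section 1: A_strand = π(1.3050e-03)² = 5.350e-06 m²; R₁ = ρL/(N·A_s) = (2.69×10^-8)(5.53)/(19×5.350e-06) = 0.001463 Ω
Section 2: A = 33.2 mm² = 3.320e-05 m²
R₂ = (2.69×10^-8)(3.71)/(3.320e-05) = 0.003006 Ω
R = R₁ + R₂ = 0.004469 Ω
P = I²R = (13.1)² × 0.004469 = 0.767 W

0.767 W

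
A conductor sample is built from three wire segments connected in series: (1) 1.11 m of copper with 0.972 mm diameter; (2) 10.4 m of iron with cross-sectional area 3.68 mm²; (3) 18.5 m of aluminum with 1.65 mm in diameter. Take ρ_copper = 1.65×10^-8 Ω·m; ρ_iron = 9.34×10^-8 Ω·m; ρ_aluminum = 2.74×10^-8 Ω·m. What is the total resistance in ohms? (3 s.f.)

0.526 Ω

Seg 1: A = π(d/2)² = π(4.8600e-04 m)² = 7.420e-07 m²
R_1 = (1.65×10^-8)(1.11)/(7.420e-07) = 0.02468 Ω
Seg 2: A = 3.68 mm² = 3.680e-06 m²
R_2 = (9.34×10^-8)(10.4)/(3.680e-06) = 0.264 Ω
Seg 3: A = π(d/2)² = π(8.2500e-04 m)² = 2.138e-06 m²
R_3 = (2.74×10^-8)(18.5)/(2.138e-06) = 0.2371 Ω
R_total = R_1 + R_2 + R_3 = 0.526 Ω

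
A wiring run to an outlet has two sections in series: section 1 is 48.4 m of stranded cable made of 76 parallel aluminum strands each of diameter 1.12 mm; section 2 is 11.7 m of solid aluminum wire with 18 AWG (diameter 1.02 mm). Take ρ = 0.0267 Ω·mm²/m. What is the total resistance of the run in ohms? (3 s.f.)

0.400 Ω

ρ = 0.0267 Ω·mm²/m = 2.67×10^-8 Ω·m
Section 1: A_strand = π(5.6000e-04)² = 9.852e-07 m²; R₁ = ρL/(N·A_s) = (2.67×10^-8)(48.4)/(76×9.852e-07) = 0.01726 Ω
Section 2: A = π(1.02/2 mm)² = π(5.1000e-04 m)² = 8.171e-07 m²
R₂ = (2.67×10^-8)(11.7)/(8.171e-07) = 0.3823 Ω
R = R₁ + R₂ = 0.400 Ω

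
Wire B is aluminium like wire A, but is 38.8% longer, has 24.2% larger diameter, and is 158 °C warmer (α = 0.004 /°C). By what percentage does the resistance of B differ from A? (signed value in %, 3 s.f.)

46.8%

R ∝ ρL/d² with ρ ∝ (1+αΔT), so R_B/R_A = (1 + 38.8/100) × (1 + 24.2/100)⁻² × (1 + 0.004×158)
= 1.388 × 0.6483 × 1.632 = 1.468
(R_B − R_A)/R_A = 1.468 − 1 = 46.8%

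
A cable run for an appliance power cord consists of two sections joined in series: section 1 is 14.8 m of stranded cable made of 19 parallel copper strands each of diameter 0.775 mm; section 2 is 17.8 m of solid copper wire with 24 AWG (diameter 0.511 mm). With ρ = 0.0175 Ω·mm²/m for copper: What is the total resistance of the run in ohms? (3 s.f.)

1.55 Ω

ρ = 0.0175 Ω·mm²/m = 1.75×10^-8 Ω·m
Section 1: A_strand = π(3.8750e-04)² = 4.717e-07 m²; R₁ = ρL/(N·A_s) = (1.75×10^-8)(14.8)/(19×4.717e-07) = 0.0289 Ω
Section 2: A = π(0.511/2 mm)² = π(2.5550e-04 m)² = 2.051e-07 m²
R₂ = (1.75×10^-8)(17.8)/(2.051e-07) = 1.519 Ω
R = R₁ + R₂ = 1.55 Ω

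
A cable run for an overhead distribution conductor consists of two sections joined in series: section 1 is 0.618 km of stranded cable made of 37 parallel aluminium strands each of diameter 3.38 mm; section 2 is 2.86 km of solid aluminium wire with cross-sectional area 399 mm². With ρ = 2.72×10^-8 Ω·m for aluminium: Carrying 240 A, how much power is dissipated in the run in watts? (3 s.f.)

Section 1: A_strand = π(1.6900e-03)² = 8.973e-06 m²; R₁ = ρL/(N·A_s) = (2.72×10^-8)(618)/(37×8.973e-06) = 0.05063 Ω
Section 2: A = 399 mm² = 3.990e-04 m²
R₂ = (2.72×10^-8)(2860)/(3.990e-04) = 0.195 Ω
R = R₁ + R₂ = 0.2456 Ω
P = I²R = (240)² × 0.2456 = 14100 W

14100 W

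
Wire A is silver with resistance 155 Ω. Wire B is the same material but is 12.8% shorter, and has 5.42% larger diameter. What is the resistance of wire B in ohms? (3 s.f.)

122 Ω

R ∝ L/d², so R_B/R_A = (1 − 12.8/100) × (1 + 5.42/100)⁻²
= 0.872 × 0.8998 = 0.7846
R_B = 0.7846 × 155 = 122 Ω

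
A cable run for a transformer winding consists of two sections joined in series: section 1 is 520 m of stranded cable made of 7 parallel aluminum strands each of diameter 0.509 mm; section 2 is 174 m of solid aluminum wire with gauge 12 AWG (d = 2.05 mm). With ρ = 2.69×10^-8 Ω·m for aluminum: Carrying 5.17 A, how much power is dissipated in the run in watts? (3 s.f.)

Section 1: A_strand = π(2.5450e-04)² = 2.035e-07 m²; R₁ = ρL/(N·A_s) = (2.69×10^-8)(520)/(7×2.035e-07) = 9.82 Ω
Section 2: A = π(2.05/2 mm)² = π(1.0250e-03 m)² = 3.301e-06 m²
R₂ = (2.69×10^-8)(174)/(3.301e-06) = 1.418 Ω
R = R₁ + R₂ = 11.24 Ω
P = I²R = (5.17)² × 11.24 = 300 W

300 W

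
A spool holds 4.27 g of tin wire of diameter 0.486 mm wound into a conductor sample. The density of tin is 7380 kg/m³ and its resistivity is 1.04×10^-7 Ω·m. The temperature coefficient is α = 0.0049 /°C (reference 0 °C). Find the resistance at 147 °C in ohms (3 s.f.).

A = π(d/2)² = π(2.4300e-04 m)² = 1.8551e-07 m²
L = m/(density·A) = 0.00427/(7380×1.8551e-07) = 3.119 m
R = ρL/A = (1.04×10^-7)(3.119)/(1.8551e-07) = 1.749 Ω
R(147 °C) = 1.749 × (1 + 0.0049×147) = 3.01 Ω

3.01 Ω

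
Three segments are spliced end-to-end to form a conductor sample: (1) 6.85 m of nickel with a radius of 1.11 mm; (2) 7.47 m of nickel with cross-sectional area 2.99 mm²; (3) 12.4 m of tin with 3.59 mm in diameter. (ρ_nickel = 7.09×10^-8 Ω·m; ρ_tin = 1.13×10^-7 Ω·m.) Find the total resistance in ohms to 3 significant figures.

Seg 1: A = πr² = π(1.1100e-03 m)² = 3.871e-06 m²
R_1 = (7.09×10^-8)(6.85)/(3.871e-06) = 0.1255 Ω
Seg 2: A = 2.99 mm² = 2.990e-06 m²
R_2 = (7.09×10^-8)(7.47)/(2.990e-06) = 0.1771 Ω
Seg 3: A = π(d/2)² = π(1.7950e-03 m)² = 1.012e-05 m²
R_3 = (1.13×10^-7)(12.4)/(1.012e-05) = 0.1384 Ω
R_total = R_1 + R_2 + R_3 = 0.441 Ω

0.441 Ω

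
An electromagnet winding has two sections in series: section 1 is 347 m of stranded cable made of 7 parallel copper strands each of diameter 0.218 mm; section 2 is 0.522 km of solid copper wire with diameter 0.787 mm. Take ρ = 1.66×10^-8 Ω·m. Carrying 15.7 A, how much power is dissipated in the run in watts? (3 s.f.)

9820 W

Section 1: A_strand = π(1.0900e-04)² = 3.733e-08 m²; R₁ = ρL/(N·A_s) = (1.66×10^-8)(347)/(7×3.733e-08) = 22.05 Ω
Section 2: A = π(d/2)² = π(3.9350e-04 m)² = 4.865e-07 m²
R₂ = (1.66×10^-8)(522)/(4.865e-07) = 17.81 Ω
R = R₁ + R₂ = 39.86 Ω
P = I²R = (15.7)² × 39.86 = 9820 W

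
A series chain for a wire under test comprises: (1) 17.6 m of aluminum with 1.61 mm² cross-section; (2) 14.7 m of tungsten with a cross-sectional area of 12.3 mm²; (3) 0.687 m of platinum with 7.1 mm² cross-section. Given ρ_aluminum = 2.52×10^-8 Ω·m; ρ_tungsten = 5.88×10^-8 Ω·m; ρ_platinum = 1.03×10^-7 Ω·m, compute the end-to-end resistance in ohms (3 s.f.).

Seg 1: A = 1.61 mm² = 1.610e-06 m²
R_1 = (2.52×10^-8)(17.6)/(1.610e-06) = 0.2755 Ω
Seg 2: A = 12.3 mm² = 1.230e-05 m²
R_2 = (5.88×10^-8)(14.7)/(1.230e-05) = 0.07027 Ω
Seg 3: A = 7.1 mm² = 7.100e-06 m²
R_3 = (1.03×10^-7)(0.687)/(7.100e-06) = 0.009966 Ω
R_total = R_1 + R_2 + R_3 = 0.356 Ω

0.356 Ω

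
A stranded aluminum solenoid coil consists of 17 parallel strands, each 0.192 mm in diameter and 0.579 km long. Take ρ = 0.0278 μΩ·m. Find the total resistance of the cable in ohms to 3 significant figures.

32.7 Ω

ρ = 0.0278 μΩ·m = 2.78×10^-8 Ω·m
A_strand = π(9.6000e-05 m)² = 2.895e-08 m²
R_strand = ρL/A = (2.78×10^-8)(579)/(2.895e-08) = 555.9 Ω
R_total = R_strand/N = 555.9/17 = 32.7 Ω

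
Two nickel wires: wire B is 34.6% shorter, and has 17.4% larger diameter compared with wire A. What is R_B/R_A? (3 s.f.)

R ∝ L/d², so R_B/R_A = (1 − 34.6/100) × (1 + 17.4/100)⁻²
= 0.654 × 0.7255 = 0.475

0.475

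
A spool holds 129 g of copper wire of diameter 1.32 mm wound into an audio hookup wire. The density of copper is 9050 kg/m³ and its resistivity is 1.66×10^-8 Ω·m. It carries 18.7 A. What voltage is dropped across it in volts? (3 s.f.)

2.36 V

A = π(d/2)² = π(6.6000e-04 m)² = 1.3685e-06 m²
L = m/(density·A) = 0.129/(9050×1.3685e-06) = 10.42 m
R = ρL/A = (1.66×10^-8)(10.42)/(1.3685e-06) = 0.1263 Ω
V = IR = 18.7 × 0.1263 = 2.36 V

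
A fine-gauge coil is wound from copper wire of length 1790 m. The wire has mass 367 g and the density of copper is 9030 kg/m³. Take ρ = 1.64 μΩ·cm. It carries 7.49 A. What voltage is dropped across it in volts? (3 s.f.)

9680 V

ρ = 1.64 μΩ·cm = 1.64×10^-8 Ω·m
A = m/(density·L) = 0.367/(9030×1790) = 2.2705e-08 m²
R = ρL/A = (1.64×10^-8)(1790)/(2.2705e-08) = 1293 Ω
V = IR = 7.49 × 1293 = 9680 V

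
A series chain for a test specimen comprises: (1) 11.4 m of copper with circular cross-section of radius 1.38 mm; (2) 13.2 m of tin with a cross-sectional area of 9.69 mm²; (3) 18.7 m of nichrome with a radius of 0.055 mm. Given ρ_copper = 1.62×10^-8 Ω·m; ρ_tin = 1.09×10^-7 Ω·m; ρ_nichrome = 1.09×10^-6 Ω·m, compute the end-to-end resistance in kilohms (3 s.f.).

2.15 kΩ

Seg 1: A = πr² = π(1.3800e-03 m)² = 5.983e-06 m²
R_1 = (1.62×10^-8)(11.4)/(5.983e-06) = 0.03087 Ω
Seg 2: A = 9.69 mm² = 9.690e-06 m²
R_2 = (1.09×10^-7)(13.2)/(9.690e-06) = 0.1485 Ω
Seg 3: A = πr² = π(5.5000e-05 m)² = 9.503e-09 m²
R_3 = (1.09×10^-6)(18.7)/(9.503e-09) = 2145 Ω
R_total = R_1 + R_2 + R_3 = 2.15 kΩ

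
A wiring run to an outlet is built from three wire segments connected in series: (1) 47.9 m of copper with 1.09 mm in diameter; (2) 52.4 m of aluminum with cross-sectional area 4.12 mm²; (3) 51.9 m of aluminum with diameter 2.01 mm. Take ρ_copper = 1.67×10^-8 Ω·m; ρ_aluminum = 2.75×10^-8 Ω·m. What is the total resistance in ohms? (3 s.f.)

Seg 1: A = π(d/2)² = π(5.4500e-04 m)² = 9.331e-07 m²
R_1 = (1.67×10^-8)(47.9)/(9.331e-07) = 0.8573 Ω
Seg 2: A = 4.12 mm² = 4.120e-06 m²
R_2 = (2.75×10^-8)(52.4)/(4.120e-06) = 0.3498 Ω
Seg 3: A = π(d/2)² = π(1.0050e-03 m)² = 3.173e-06 m²
R_3 = (2.75×10^-8)(51.9)/(3.173e-06) = 0.4498 Ω
R_total = R_1 + R_2 + R_3 = 1.66 Ω

1.66 Ω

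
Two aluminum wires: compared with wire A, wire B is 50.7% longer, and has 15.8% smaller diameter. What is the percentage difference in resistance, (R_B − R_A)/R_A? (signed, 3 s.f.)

R ∝ L/d², so R_B/R_A = (1 + 50.7/100) × (1 − 15.8/100)⁻²
= 1.507 × 1.411 = 2.126
(R_B − R_A)/R_A = 2.126 − 1 = 113%

113%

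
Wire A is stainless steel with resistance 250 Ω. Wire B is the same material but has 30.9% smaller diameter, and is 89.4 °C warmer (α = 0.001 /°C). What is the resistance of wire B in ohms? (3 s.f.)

R ∝ ρL/d² with ρ ∝ (1+αΔT), so R_B/R_A = (1 − 30.9/100)⁻² × (1 + 0.001×89.4)
= 2.094 × 1.089 = 2.282
R_B = 2.282 × 250 = 570 Ω

570 Ω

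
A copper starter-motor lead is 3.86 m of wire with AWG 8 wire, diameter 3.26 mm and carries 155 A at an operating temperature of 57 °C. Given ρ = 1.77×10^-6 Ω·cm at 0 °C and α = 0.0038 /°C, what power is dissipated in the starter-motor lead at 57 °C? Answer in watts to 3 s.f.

239 W

ρ = 1.77×10^-6 Ω·cm = 1.77×10^-8 Ω·m
A = π(3.26/2 mm)² = π(1.6300e-03 m)² = 8.347e-06 m²
R₍0₎ = ρL/A = (1.77×10^-8)(3.86)/(8.347e-06) = 0.008185 Ω
R₍57₎ = R₍0₎(1 + αΔT) = 0.008185 × (1 + 0.0038×57) = 0.009958 Ω
P = I²R = (155)² × 0.009958 = 239 W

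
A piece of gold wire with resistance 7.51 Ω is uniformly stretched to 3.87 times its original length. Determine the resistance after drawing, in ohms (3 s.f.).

112 Ω

Volume constant ⇒ A' = A/k with k = 3.87. R' = ρ(kL)/(A/k) = k²R.
R' = 14.98 × 7.51 = 112 Ω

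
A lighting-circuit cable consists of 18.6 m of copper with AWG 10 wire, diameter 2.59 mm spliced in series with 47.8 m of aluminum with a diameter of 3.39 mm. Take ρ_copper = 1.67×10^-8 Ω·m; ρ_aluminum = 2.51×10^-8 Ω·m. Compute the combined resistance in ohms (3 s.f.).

Segment 1: A = π(2.59/2 mm)² = π(1.2950e-03 m)² = 5.269e-06 m²
R₁ = ρL/A = (1.67×10^-8)(18.6)/(5.269e-06) = 0.05896 Ω
Segment 2: A = π(d/2)² = π(1.6950e-03 m)² = 9.026e-06 m²
R₂ = (2.51×10^-8)(47.8)/(9.026e-06) = 0.1329 Ω
R = R₁ + R₂ = 0.192 Ω

0.192 Ω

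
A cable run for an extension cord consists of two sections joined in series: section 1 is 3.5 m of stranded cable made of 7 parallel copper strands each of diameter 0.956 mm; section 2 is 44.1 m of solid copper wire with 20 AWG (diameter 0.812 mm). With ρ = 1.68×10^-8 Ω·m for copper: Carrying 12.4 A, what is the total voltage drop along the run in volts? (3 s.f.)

17.9 V

Section 1: A_strand = π(4.7800e-04)² = 7.178e-07 m²; R₁ = ρL/(N·A_s) = (1.68×10^-8)(3.5)/(7×7.178e-07) = 0.0117 Ω
Section 2: A = π(0.812/2 mm)² = π(4.0600e-04 m)² = 5.178e-07 m²
R₂ = (1.68×10^-8)(44.1)/(5.178e-07) = 1.431 Ω
R = R₁ + R₂ = 1.442 Ω
V = IR = 12.4 × 1.442 = 17.9 V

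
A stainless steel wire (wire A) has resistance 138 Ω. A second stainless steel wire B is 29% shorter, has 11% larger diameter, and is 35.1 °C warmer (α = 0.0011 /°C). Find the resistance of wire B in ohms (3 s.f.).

82.6 Ω

R ∝ ρL/d² with ρ ∝ (1+αΔT), so R_B/R_A = (1 − 29/100) × (1 + 11/100)⁻² × (1 + 0.0011×35.1)
= 0.71 × 0.8116 × 1.039 = 0.5985
R_B = 0.5985 × 138 = 82.6 Ω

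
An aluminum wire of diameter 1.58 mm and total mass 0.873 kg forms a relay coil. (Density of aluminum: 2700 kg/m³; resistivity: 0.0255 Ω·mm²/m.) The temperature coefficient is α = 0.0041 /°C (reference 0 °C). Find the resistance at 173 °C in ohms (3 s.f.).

ρ = 0.0255 Ω·mm²/m = 2.55×10^-8 Ω·m
A = π(d/2)² = π(7.9000e-04 m)² = 1.9607e-06 m²
L = m/(density·A) = 0.873/(2700×1.9607e-06) = 164.9 m
R = ρL/A = (2.55×10^-8)(164.9)/(1.9607e-06) = 2.145 Ω
R(173 °C) = 2.145 × (1 + 0.0041×173) = 3.67 Ω

3.67 Ω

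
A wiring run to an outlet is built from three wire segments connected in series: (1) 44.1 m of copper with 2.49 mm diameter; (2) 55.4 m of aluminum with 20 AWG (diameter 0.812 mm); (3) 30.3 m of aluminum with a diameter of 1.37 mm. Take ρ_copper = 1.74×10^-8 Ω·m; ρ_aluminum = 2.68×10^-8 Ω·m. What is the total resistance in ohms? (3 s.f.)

Seg 1: A = π(d/2)² = π(1.2450e-03 m)² = 4.870e-06 m²
R_1 = (1.74×10^-8)(44.1)/(4.870e-06) = 0.1576 Ω
Seg 2: A = π(0.812/2 mm)² = π(4.0600e-04 m)² = 5.178e-07 m²
R_2 = (2.68×10^-8)(55.4)/(5.178e-07) = 2.867 Ω
Seg 3: A = π(d/2)² = π(6.8500e-04 m)² = 1.474e-06 m²
R_3 = (2.68×10^-8)(30.3)/(1.474e-06) = 0.5509 Ω
R_total = R_1 + R_2 + R_3 = 3.58 Ω

3.58 Ω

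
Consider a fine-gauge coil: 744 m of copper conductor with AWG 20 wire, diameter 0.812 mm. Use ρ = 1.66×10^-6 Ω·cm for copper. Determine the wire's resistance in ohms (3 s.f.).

23.8 Ω

ρ = 1.66×10^-6 Ω·cm = 1.66×10^-8 Ω·m
A = π(0.812/2 mm)² = π(4.0600e-04 m)² = 5.178e-07 m²
R = ρL/A = (1.66×10^-8)(744 m)/(5.178e-07 m²) = 23.8 Ω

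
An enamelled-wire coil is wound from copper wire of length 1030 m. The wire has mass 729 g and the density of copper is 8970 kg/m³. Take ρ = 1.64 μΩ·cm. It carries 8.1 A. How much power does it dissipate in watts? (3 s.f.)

ρ = 1.64 μΩ·cm = 1.64×10^-8 Ω·m
A = m/(density·L) = 0.729/(8970×1030) = 7.8904e-08 m²
R = ρL/A = (1.64×10^-8)(1030)/(7.8904e-08) = 214.1 Ω
P = I²R = (8.1)² × 214.1 = 14000 W

14000 W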